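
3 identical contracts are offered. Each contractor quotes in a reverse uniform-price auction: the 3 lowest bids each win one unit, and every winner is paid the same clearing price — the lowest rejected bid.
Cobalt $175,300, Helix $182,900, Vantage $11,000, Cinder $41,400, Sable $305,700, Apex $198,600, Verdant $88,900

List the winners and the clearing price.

Ordering the bids: 11,000 (Vantage), 41,400 (Cinder), 88,900 (Verdant), 175,300 (Cobalt), 182,900 (Helix), …
Winners (3 units): Vantage, Cinder, Verdant.
First losing bid is Cobalt's $175,300, which sets the uniform price.

Vantage, Cinder, Verdant; each is paid $175,300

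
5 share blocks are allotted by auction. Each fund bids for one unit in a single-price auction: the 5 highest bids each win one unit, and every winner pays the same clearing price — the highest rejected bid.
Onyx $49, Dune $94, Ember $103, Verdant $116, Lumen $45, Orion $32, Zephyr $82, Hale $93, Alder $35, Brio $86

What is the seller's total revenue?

Total revenue: $410

Bids ranked high→low: 116 (Verdant), 103 (Ember), 94 (Dune), 93 (Hale), 86 (Brio), 82 (Zephyr), 49 (Onyx), …
Top 5: Verdant, Ember, Dune, Hale, Brio.
Clearing price = highest rejected bid = $82.
Total revenue = 5 × $82 = $410.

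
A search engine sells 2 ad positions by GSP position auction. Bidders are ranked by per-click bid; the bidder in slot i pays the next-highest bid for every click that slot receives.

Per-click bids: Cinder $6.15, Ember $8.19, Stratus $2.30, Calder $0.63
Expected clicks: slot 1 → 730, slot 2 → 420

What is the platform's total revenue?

Total revenue: $5455.50

Ranked by bid: $8.19 (Ember) > $6.15 (Cinder) > $2.30 (Stratus) > …
Slot 1: Ember pays $6.15 × 730 = $4489.50
Slot 2: Cinder pays $2.30 × 420 = $966.00
Total = $5455.50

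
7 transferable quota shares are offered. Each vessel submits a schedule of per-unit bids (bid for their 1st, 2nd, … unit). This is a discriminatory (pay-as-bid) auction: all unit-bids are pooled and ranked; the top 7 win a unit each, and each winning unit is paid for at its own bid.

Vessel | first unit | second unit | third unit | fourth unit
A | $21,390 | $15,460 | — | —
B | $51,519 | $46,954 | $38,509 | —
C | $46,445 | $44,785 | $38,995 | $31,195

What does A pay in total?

A pays $0

Pooled unit-bids ranked (top 7): 51,519 (B-1), 46,954 (B-2), 46,445 (C-1), 44,785 (C-2), 38,995 (C-3), 38,509 (B-3), 31,195 (C-4)
Next rejected bid: $21,390 (not a price — pay-as-bid).
A wins no units.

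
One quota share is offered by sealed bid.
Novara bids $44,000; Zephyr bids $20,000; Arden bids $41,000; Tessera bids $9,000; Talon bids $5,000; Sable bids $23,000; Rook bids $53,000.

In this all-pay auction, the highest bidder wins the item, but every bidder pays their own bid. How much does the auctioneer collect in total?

Total revenue: $195,000

All-pay auction: the highest bidder wins the item, but every bidder pays their own bid.
Bids in order: 53,000 (Rook) > 44,000 (Novara) > 41,000 (Arden) > 23,000 (Sable) > 20,000 (Zephyr) > 9,000 (Tessera) > …
Every bidder forfeits their bid regardless of winning.
Revenue = 44,000 + 20,000 + 41,000 + 9,000 + 5,000 + 23,000 + 53,000 = $195,000.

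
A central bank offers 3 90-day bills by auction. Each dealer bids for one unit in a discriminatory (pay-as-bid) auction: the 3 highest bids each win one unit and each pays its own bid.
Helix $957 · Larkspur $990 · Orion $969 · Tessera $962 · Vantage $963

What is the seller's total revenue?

Total revenue: $2,922

Sorting: 990 (Larkspur), 969 (Orion), 963 (Vantage), 962 (Tessera), 957 (Helix)
Top 3: Larkspur, Orion, Vantage.
Total revenue = 990 + 969 + 963 = $2,922.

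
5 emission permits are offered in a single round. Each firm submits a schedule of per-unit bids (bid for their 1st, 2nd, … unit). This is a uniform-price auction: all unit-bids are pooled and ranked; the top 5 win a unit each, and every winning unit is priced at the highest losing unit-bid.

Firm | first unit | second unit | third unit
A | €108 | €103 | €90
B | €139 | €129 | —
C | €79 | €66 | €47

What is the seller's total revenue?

Total revenue: €395

Pooled unit-bids ranked (top 5): 139 (B-1), 129 (B-2), 108 (A-1), 103 (A-2), 90 (A-3)
Highest rejected unit-bid = €79.
Allocation: A 3, B 2. Every unit priced at €79.
Revenue = 5 × 79 = €395.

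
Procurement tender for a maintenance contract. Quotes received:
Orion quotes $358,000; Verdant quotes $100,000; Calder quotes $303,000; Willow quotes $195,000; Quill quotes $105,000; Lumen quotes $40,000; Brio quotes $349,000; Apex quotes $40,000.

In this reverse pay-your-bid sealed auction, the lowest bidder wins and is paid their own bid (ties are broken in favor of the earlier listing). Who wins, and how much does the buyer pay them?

Lumen is paid $40,000

Sorting bids: 40,000 (Lumen) < 40,000 (Apex) < 100,000 (Verdant) < 105,000 (Quill) < 195,000 (Willow) < 303,000 (Calder) < …
Tie at $40,000 → Lumen wins by tie-break.
First-price: Lumen is paid what they bid, $40,000.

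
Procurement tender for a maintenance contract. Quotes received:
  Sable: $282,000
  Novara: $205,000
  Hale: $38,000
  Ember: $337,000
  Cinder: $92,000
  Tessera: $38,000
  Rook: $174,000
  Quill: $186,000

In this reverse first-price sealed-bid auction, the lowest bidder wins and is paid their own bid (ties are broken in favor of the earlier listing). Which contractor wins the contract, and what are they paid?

Bids ranked: 38,000 (Hale) < 38,000 (Tessera) < 92,000 (Cinder) < 174,000 (Rook) < 186,000 (Quill) < 205,000 (Novara) < …
Hale and Tessera tie at $38,000; tie-break gives it to Hale.
Hale has the lowest bid and is paid exactly that: $38,000.

Hale is paid $38,000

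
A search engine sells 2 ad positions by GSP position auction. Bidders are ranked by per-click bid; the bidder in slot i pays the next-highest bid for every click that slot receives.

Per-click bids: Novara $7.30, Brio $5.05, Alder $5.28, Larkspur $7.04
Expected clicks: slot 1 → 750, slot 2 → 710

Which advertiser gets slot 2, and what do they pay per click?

Per-click bids in order: $7.30 (Novara) > $7.04 (Larkspur) > $5.28 (Alder) > …
Slot 2 goes to the second-ranked bidder, Larkspur, who pays the next bid down: $5.28/click.

Larkspur; $5.28 per click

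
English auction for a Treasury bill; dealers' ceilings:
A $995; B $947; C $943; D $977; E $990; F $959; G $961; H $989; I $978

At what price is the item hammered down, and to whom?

Rule: the price rises until one bidder remains; the winner pays the price at which the last rival dropped out.
Limits in order: 995 (A) > 990 (E) > 989 (H) > 978 (I) > 977 (D) > 961 (G) > …
Once the price passes $990, only A is left; the hammer falls at E's limit of $990.

A wins at $990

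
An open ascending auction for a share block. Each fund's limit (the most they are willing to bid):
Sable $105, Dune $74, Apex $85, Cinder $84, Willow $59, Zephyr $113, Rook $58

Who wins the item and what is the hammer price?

Rule: the price rises until one bidder remains; the winner pays the price at which the last rival dropped out.
Limits in order: 113 (Zephyr) > 105 (Sable) > 85 (Apex) > 84 (Cinder) > 74 (Dune) > 59 (Willow) > …
Once the price passes $105, only Zephyr is left; the hammer falls at Sable's limit of $105.

Zephyr wins at $105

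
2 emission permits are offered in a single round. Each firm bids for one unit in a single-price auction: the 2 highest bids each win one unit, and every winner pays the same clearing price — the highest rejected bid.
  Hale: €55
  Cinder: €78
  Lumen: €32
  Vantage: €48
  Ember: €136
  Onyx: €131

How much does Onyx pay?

Ordering the bids: 136 (Ember), 131 (Onyx), 78 (Cinder), 55 (Hale), …
Winners (2 units): Ember, Onyx.
Clearing price = highest rejected bid = €78.
Onyx wins → pays €78.

Onyx pays €78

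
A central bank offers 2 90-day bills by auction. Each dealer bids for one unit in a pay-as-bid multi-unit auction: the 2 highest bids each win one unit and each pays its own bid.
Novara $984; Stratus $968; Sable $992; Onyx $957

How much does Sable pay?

Sable pays $992

Bids ranked high→low: 992 (Sable), 984 (Novara), 968 (Stratus), 957 (Onyx)
The 2 highest are Sable, Novara.
Sable wins → own bid $992.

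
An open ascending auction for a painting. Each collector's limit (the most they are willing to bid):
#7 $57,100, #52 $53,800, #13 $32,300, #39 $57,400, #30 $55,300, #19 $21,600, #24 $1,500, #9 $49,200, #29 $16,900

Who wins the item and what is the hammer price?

Limits ranked: 57,400 (#39) > 57,100 (#7) > 55,300 (#30) > 53,800 (#52) > 49,200 (#9) > 32,300 (#13) > …
#7 is the last rival to drop out, at $57,100; #39 remains and wins at that price.

#39 wins at $57,100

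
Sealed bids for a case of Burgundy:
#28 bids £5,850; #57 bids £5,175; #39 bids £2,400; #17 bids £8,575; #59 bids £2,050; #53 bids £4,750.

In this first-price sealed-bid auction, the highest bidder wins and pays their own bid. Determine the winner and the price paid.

Sorting bids: 8,575 (#17) > 5,850 (#28) > 5,175 (#57) > 4,750 (#53) > 2,400 (#39) > 2,050 (#59)
#17 has the highest bid and pays exactly that: £8,575.

#17 pays £8,575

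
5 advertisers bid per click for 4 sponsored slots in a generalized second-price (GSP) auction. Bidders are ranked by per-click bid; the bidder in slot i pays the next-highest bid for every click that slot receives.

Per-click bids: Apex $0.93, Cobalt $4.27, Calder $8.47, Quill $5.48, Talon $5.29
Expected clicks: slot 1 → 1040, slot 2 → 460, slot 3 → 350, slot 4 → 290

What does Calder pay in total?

Calder pays $5699.20

Ranked by bid: $8.47 (Calder) > $5.48 (Quill) > $5.29 (Talon) > $4.27 (Cobalt) > $0.93 (Apex)
Calder holds slot 1 → pays next bid $5.48 × 1040 clicks = $5699.20.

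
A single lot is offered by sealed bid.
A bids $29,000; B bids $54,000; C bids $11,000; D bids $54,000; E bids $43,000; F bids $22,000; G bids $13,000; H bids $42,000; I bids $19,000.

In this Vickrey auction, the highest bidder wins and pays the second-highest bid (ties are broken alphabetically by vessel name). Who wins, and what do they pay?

Bids ranked: 54,000 (B) > 54,000 (D) > 43,000 (E) > 42,000 (H) > 29,000 (A) > 22,000 (F) > …
B and D tie at $54,000; tie-break gives it to B.
Second-price: B pays D's bid of $54,000.

B pays $54,000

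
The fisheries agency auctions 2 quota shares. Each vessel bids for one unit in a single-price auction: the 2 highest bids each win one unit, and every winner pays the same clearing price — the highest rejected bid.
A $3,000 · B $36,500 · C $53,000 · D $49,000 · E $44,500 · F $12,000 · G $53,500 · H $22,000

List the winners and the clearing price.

G, C; each pays $49,000

Ordering the bids: 53,500 (G), 53,000 (C), 49,000 (D), 44,500 (E), …
Top 2: G, C.
Clearing price = highest rejected bid = $49,000.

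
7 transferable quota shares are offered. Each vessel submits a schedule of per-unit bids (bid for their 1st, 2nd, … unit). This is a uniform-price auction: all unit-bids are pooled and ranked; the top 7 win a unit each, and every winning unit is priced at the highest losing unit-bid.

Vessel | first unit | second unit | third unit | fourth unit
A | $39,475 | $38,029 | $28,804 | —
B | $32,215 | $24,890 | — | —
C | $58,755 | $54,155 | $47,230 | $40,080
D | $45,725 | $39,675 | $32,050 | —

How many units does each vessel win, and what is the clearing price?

A 1, C 4, D 2; clearing price $38,029

All unit-bids, highest first — top 7: 58,755 (C-1), 54,155 (C-2), 47,230 (C-3), 45,725 (D-1), 40,080 (C-4), 39,675 (D-2), 39,475 (A-1)
Highest rejected unit-bid = $38,029.
Allocation: A 1, C 4, D 2.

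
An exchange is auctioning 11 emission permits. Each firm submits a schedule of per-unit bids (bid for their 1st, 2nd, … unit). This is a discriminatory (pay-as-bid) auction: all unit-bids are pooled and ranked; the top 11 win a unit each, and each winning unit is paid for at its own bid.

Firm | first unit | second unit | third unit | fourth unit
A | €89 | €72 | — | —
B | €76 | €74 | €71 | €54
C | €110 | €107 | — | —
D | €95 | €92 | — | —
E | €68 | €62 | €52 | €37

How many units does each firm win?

A 2, B 3, C 2, D 2, E 2

All unit-bids, highest first — top 11: 110 (C-1), 107 (C-2), 95 (D-1), 92 (D-2), 89 (A-1), 76 (B-1), 74 (B-2), 72 (A-2), 71 (B-3), 68 (E-1), 62 (E-2)
Next rejected bid: €54 (not a price — pay-as-bid).
Allocation: A 2, B 3, C 2, D 2, E 2.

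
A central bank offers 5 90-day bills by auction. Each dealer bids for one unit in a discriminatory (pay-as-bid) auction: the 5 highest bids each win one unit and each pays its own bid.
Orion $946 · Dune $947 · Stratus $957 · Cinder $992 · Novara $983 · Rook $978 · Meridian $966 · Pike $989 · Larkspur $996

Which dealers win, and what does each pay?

Ordering the bids: 996 (Larkspur), 992 (Cinder), 989 (Pike), 983 (Novara), 978 (Rook), 966 (Meridian), 957 (Stratus), …
The 5 highest are Larkspur, Cinder, Pike, Novara, Rook.
Each winner pays its own bid: Larkspur $996, Cinder $992, Pike $989, Novara $983, Rook $978.

Larkspur $996, Cinder $992, Pike $989, Novara $983, Rook $978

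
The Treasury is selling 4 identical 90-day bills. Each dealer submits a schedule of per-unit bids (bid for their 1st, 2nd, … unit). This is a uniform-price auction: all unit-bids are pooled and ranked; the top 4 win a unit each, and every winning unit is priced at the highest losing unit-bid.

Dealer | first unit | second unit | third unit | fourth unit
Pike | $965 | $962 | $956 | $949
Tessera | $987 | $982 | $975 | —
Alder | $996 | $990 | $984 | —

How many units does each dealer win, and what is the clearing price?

Alder 3, Tessera 1; clearing price $982

All unit-bids, highest first — top 4: 996 (Alder-1), 990 (Alder-2), 987 (Tessera-1), 984 (Alder-3)
The (k+1)-th unit-bid is $982.
Allocation: Alder 3, Tessera 1.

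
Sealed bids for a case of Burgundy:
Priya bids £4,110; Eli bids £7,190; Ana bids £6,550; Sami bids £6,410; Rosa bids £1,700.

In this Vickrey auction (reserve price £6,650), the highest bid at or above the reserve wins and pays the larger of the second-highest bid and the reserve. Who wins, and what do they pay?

Eli pays £6,650

Sorting bids: 7,190 (Eli) > 6,550 (Ana) > 6,410 (Sami) > 4,110 (Priya) > 1,700 (Rosa)
Eli has the top bid at or above the reserve (£7,190).
Second-highest bid £6,550 is below the reserve £6,650, so the reserve binds → payment £6,650.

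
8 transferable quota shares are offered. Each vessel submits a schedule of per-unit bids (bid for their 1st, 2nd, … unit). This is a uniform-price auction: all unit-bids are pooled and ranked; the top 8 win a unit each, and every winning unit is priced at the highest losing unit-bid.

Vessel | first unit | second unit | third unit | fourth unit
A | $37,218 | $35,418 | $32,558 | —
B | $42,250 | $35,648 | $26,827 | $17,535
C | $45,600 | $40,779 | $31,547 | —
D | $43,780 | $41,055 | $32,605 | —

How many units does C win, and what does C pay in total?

C: 2 units, pays $65,210

Merging the schedules and taking the best 8: 45,600 (C-1), 43,780 (D-1), 42,250 (B-1), 41,055 (D-2), 40,779 (C-2), 37,218 (A-1), 35,648 (B-2), 35,418 (A-2)
Highest rejected unit-bid = $32,605.
C wins 2 unit(s) at $32,605 each.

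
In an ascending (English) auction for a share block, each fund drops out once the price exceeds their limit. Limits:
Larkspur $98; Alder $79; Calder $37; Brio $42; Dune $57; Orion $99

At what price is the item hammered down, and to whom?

Sorting limits: 99 (Orion) > 98 (Larkspur) > 79 (Alder) > 57 (Dune) > 42 (Brio) > 37 (Calder)
Bidding ends when Larkspur exits at $98; Orion takes it.

Orion wins at $98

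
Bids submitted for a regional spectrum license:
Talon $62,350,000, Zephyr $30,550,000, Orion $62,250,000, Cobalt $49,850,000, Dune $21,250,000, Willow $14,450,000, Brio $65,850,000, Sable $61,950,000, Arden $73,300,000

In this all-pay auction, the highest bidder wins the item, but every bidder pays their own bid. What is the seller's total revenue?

Total revenue: $441,800,000

Rule: the highest bidder wins the item, but every bidder pays their own bid.
Bids ranked: 73,300,000 (Arden) > 65,850,000 (Brio) > 62,350,000 (Talon) > 62,250,000 (Orion) > 61,950,000 (Sable) > 49,850,000 (Cobalt) > …
Every bidder forfeits their bid regardless of winning.
Revenue = 62,350,000 + 30,550,000 + 62,250,000 + 49,850,000 + 21,250,000 + 14,450,000 + 65,850,000 + 61,950,000 + 73,300,000 = $441,800,000.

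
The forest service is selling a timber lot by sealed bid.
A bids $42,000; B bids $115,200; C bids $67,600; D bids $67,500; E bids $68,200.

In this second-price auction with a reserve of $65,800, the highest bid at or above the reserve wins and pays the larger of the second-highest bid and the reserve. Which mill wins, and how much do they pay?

B pays $68,200

Second-price auction with a reserve of $65,800: the highest bid at or above the reserve wins and pays the larger of the second-highest bid and the reserve.
Bids in order: 115,200 (B) > 68,200 (E) > 67,600 (C) > 67,500 (D) > 42,000 (A)
B has the top bid at or above the reserve ($115,200).
max(second-highest $68,200, reserve $65,800) = $68,200; the reserve does not bind.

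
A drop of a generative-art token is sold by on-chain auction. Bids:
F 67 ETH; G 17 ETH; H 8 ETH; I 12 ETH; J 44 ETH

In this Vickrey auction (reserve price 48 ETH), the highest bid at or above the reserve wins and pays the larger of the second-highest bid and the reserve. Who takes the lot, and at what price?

Bids in order: 67 (F) > 44 (J) > 17 (G) > 12 (I) > 8 (H)
Highest eligible bid: F at 67 ETH.
Second-highest bid 44 ETH is below the reserve 48 ETH, so the reserve binds → payment 48 ETH.

F pays 48 ETH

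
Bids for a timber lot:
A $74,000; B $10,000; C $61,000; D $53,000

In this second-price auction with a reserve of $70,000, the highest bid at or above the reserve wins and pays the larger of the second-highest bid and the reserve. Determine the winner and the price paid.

Bids in order: 74,000 (A) > 61,000 (C) > 53,000 (D) > 10,000 (B)
Highest eligible bid: A at $74,000.
max(second-highest $61,000, reserve $70,000) = $70,000.

A pays $70,000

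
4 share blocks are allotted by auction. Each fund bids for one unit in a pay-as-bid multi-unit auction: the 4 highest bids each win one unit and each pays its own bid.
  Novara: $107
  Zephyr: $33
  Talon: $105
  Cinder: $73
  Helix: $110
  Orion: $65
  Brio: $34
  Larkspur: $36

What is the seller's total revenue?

Total revenue: $395

Sorting: 110 (Helix), 107 (Novara), 105 (Talon), 73 (Cinder), 65 (Orion), 36 (Larkspur), …
Top 4: Helix, Novara, Talon, Cinder.
Total revenue = 110 + 107 + 105 + 73 = $395.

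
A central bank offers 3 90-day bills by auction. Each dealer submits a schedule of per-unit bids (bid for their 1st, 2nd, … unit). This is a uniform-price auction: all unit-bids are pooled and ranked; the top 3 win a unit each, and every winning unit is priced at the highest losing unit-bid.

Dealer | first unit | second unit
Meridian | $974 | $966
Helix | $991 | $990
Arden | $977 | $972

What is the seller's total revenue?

Total revenue: $2,922

Merging the schedules and taking the best 3: 991 (Helix-1), 990 (Helix-2), 977 (Arden-1)
The (k+1)-th unit-bid is $974.
Allocation: Arden 1, Helix 2. Every unit priced at $974.
Revenue = 3 × 974 = $2,922.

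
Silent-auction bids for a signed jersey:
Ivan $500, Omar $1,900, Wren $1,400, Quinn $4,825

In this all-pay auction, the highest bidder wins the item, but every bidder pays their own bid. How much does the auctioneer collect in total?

Total revenue: $8,625

Rule: the highest bidder wins the item, but every bidder pays their own bid.
Bids in order: 4,825 (Quinn) > 1,900 (Omar) > 1,400 (Wren) > 500 (Ivan)
Every bidder forfeits their bid regardless of winning.
Revenue = 500 + 1,900 + 1,400 + 4,825 = $8,625.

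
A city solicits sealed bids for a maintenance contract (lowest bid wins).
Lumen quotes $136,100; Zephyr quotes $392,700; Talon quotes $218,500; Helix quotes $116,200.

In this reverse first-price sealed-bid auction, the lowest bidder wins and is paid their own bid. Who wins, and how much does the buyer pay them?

Helix is paid $116,200

Sorting bids: 116,200 (Helix) < 136,100 (Lumen) < 218,500 (Talon) < 392,700 (Zephyr)
Helix is lowest → is paid own bid, $116,200.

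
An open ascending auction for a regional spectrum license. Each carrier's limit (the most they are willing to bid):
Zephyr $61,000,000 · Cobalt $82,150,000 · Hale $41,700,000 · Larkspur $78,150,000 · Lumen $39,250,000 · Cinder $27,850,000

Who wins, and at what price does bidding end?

Rule: the price rises until one bidder remains; the winner pays the price at which the last rival dropped out.
Limits in order: 82,150,000 (Cobalt) > 78,150,000 (Larkspur) > 61,000,000 (Zephyr) > 41,700,000 (Hale) > 39,250,000 (Lumen) > 27,850,000 (Cinder)
Once the price passes $78,150,000, only Cobalt is left; the hammer falls at Larkspur's limit of $78,150,000.

Cobalt wins at $78,150,000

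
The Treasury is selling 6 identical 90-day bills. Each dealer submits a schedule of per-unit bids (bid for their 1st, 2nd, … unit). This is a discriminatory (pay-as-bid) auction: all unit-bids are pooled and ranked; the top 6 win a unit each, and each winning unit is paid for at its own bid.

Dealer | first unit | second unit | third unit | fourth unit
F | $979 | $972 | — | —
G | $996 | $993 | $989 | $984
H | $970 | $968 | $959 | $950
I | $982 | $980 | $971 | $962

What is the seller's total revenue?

Total revenue: $5,924

Pooled unit-bids ranked (top 6): 996 (G-1), 993 (G-2), 989 (G-3), 984 (G-4), 982 (I-1), 980 (I-2)
Next rejected bid: $979 (not a price — pay-as-bid).
Each winning unit pays its own bid.
Revenue = 996 + 993 + 989 + 984 + 982 + 980 = $5,924.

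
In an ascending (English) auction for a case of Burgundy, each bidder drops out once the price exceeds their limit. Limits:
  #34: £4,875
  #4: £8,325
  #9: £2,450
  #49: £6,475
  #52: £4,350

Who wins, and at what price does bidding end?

Sorting limits: 8,325 (#4) > 6,475 (#49) > 4,875 (#34) > 4,350 (#52) > 2,450 (#9)
Once the price passes £6,475, only #4 is left; the hammer falls at #49's limit of £6,475.

#4 wins at £6,475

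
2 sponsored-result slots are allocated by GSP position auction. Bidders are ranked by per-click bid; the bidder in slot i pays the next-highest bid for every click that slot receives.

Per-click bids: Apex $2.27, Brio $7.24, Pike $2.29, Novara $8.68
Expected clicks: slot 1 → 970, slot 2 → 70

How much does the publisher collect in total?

Total revenue: $7183.10

Sorting advertisers: $8.68 (Novara) > $7.24 (Brio) > $2.29 (Pike) > …
Slot 1: Novara pays $7.24 × 970 = $7022.80
Slot 2: Brio pays $2.29 × 70 = $160.30
Total = $7183.10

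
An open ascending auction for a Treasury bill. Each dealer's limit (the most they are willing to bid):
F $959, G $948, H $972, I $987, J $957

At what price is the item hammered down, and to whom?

I wins at $972

Limits ranked: 987 (I) > 972 (H) > 959 (F) > 957 (J) > 948 (G)
Bidding ends when H exits at $972; I takes it.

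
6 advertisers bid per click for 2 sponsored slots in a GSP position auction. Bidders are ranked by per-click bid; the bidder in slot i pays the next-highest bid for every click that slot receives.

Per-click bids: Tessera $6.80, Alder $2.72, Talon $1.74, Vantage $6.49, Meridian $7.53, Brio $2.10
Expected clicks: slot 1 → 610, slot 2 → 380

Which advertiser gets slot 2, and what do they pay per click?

Tessera; $6.49 per click

Sorting advertisers: $7.53 (Meridian) > $6.80 (Tessera) > $6.49 (Vantage) > …
Slot 2 goes to the second-ranked bidder, Tessera, who pays the next bid down: $6.49/click.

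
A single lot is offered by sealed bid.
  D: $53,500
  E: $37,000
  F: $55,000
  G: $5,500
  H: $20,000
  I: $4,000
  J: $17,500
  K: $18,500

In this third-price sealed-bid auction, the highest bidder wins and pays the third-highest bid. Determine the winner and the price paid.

F pays $37,000

Rule: the highest bidder wins and pays the third-highest bid.
Sorting bids: 55,000 (F) > 53,500 (D) > 37,000 (E) > 20,000 (H) > 18,500 (K) > 17,500 (J) > …
F is highest; pays the third-highest bid, $37,000.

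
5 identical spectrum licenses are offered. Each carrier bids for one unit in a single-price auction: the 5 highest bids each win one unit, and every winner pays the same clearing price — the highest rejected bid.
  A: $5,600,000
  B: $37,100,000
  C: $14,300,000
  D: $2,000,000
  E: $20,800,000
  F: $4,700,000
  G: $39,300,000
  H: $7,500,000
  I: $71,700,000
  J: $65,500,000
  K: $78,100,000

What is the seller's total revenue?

Sorting: 78,100,000 (K), 71,700,000 (I), 65,500,000 (J), 39,300,000 (G), 37,100,000 (B), 20,800,000 (E), 14,300,000 (C), …
Winners (5 units): K, I, J, G, B.
First losing bid is E's $20,800,000, which sets the uniform price.
Total revenue = 5 × $20,800,000 = $104,000,000.

Total revenue: $104,000,000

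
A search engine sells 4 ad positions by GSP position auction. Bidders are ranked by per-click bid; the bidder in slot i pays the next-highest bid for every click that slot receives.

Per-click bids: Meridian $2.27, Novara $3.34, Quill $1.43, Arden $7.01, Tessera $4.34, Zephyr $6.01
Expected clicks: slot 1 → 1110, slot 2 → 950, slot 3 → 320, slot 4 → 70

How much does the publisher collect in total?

Ranked by bid: $7.01 (Arden) > $6.01 (Zephyr) > $4.34 (Tessera) > $3.34 (Novara) > $2.27 (Meridian) > …
Slot 1: Arden pays $6.01 × 1110 = $6671.10
Slot 2: Zephyr pays $4.34 × 950 = $4123.00
Slot 3: Tessera pays $3.34 × 320 = $1068.80
Slot 4: Novara pays $2.27 × 70 = $158.90
Total = $12021.80

Total revenue: $12021.80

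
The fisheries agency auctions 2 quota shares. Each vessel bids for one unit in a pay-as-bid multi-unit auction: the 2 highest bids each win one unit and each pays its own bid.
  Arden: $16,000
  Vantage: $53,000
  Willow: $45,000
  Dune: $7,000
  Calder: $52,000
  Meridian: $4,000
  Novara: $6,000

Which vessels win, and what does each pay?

Vantage $53,000, Calder $52,000

Sorting: 53,000 (Vantage), 52,000 (Calder), 45,000 (Willow), 16,000 (Arden), …
The 2 highest are Vantage, Calder.
Each winner pays its own bid: Vantage $53,000, Calder $52,000.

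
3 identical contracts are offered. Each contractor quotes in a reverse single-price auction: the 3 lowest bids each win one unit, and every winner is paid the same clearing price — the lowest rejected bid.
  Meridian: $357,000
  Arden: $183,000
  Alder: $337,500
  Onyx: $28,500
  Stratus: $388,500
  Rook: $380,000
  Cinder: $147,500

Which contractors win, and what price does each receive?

Onyx, Cinder, Arden; each is paid $337,500

Ordering the bids: 28,500 (Onyx), 147,500 (Cinder), 183,000 (Arden), 337,500 (Alder), 357,000 (Meridian), …
Lowest 3: Onyx, Cinder, Arden.
First losing bid is Alder's $337,500, which sets the uniform price.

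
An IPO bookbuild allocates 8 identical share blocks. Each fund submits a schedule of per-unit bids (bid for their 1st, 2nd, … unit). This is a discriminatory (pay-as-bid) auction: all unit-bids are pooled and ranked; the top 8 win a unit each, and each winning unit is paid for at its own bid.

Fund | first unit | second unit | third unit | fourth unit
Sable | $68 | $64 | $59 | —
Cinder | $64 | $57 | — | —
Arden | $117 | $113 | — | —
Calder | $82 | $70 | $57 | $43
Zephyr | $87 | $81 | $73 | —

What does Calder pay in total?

Merging the schedules and taking the best 8: 117 (Arden-1), 113 (Arden-2), 87 (Zephyr-1), 82 (Calder-1), 81 (Zephyr-2), 73 (Zephyr-3), 70 (Calder-2), 68 (Sable-1)
Next rejected bid: $64 (not a price — pay-as-bid).
Calder's winning unit-bids: 82 + 70 = $152.

Calder pays $152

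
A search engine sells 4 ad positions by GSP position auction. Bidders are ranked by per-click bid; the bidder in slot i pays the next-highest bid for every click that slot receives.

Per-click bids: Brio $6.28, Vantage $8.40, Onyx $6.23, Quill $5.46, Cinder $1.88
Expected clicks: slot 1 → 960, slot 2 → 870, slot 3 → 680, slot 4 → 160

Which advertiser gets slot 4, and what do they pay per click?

Quill; $1.88 per click

Ranked by bid: $8.40 (Vantage) > $6.28 (Brio) > $6.23 (Onyx) > $5.46 (Quill) > $1.88 (Cinder)
Slot 4 goes to the fourth-ranked bidder, Quill, who pays the next bid down: $1.88/click.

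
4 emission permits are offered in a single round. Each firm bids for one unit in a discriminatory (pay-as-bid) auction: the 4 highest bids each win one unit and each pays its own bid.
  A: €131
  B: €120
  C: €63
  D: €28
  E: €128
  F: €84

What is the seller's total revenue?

Bids ranked high→low: 131 (A), 128 (E), 120 (B), 84 (F), 63 (C), 28 (D)
The 4 highest are A, E, B, F.
Total revenue = 131 + 128 + 120 + 84 = €463.

Total revenue: €463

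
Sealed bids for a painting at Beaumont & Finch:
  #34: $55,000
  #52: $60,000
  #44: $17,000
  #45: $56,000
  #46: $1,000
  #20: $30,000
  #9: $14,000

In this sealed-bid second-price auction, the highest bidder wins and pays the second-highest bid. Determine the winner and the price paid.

#52 pays $56,000

Bids in order: 60,000 (#52) > 56,000 (#45) > 55,000 (#34) > 30,000 (#20) > 17,000 (#44) > 14,000 (#9) > …
#52 is highest; pays the second-highest bid, $56,000.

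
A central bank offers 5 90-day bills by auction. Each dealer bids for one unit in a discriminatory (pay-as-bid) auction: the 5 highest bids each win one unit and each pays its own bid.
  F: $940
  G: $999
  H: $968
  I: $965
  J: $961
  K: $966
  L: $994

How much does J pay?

J pays $0

Bids ranked high→low: 999 (G), 994 (L), 968 (H), 966 (K), 965 (I), 961 (J), 940 (F)
Winners (5 units): G, L, H, K, I.
J does not win → $0.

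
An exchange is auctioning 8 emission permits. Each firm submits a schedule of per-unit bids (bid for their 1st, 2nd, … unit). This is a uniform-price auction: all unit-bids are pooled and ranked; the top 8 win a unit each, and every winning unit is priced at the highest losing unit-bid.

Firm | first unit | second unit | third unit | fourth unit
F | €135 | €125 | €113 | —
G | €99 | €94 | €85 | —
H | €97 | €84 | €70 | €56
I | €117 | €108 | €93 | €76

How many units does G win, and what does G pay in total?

All unit-bids, highest first — top 8: 135 (F-1), 125 (F-2), 117 (I-1), 113 (F-3), 108 (I-2), 99 (G-1), 97 (H-1), 94 (G-2)
First bid not allocated: €93.
G wins 2 unit(s) at €93 each.

G: 2 units, pays €186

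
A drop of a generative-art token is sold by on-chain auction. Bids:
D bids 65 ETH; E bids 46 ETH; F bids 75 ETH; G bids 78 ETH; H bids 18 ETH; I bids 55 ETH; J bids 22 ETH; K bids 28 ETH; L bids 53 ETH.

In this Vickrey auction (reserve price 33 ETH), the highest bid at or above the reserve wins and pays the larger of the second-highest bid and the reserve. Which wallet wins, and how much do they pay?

G pays 75 ETH

Sorting bids: 78 (G) > 75 (F) > 65 (D) > 55 (I) > 53 (L) > 46 (E) > …
G has the top bid at or above the reserve (78 ETH).
max(second-highest 75 ETH, reserve 33 ETH) = 75 ETH; the reserve does not bind.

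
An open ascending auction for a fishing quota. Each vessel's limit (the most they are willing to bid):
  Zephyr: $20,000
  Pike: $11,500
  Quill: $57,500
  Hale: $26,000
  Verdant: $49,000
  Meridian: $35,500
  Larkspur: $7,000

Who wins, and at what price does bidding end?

Quill wins at $49,000

Limits ranked: 57,500 (Quill) > 49,000 (Verdant) > 35,500 (Meridian) > 26,000 (Hale) > 20,000 (Zephyr) > 11,500 (Pike) > …
Bidding ends when Verdant exits at $49,000; Quill takes it.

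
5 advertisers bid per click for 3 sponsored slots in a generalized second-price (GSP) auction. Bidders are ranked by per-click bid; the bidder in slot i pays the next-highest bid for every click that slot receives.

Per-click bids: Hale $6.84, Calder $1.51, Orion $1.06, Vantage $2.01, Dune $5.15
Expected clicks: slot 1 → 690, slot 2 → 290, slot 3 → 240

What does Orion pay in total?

Orion pays $0.00

Ranked by bid: $6.84 (Hale) > $5.15 (Dune) > $2.01 (Vantage) > $1.51 (Calder) > …
Orion ranks below slot 3 → no slot, pays nothing.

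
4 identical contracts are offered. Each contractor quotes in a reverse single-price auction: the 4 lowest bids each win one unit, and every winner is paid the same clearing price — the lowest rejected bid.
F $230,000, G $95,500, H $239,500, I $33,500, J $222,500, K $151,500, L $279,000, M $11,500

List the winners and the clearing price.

Sorting: 11,500 (M), 33,500 (I), 95,500 (G), 151,500 (K), 222,500 (J), 230,000 (F), …
Winners (4 units): M, I, G, K.
First losing bid is J's $222,500, which sets the uniform price.

M, I, G, K; each is paid $222,500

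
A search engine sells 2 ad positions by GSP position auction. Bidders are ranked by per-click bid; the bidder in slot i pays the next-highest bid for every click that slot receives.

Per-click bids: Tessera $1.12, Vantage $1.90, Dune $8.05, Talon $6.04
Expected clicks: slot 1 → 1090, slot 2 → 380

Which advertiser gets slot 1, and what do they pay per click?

Sorting advertisers: $8.05 (Dune) > $6.04 (Talon) > $1.90 (Vantage) > …
Slot 1 goes to the first-ranked bidder, Dune, who pays the next bid down: $6.04/click.

Dune; $6.04 per click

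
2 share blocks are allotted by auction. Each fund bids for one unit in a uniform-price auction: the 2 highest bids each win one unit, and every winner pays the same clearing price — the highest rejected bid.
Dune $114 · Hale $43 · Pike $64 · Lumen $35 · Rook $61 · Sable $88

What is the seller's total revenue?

Total revenue: $128

Ordering the bids: 114 (Dune), 88 (Sable), 64 (Pike), 61 (Rook), …
The 2 highest are Dune, Sable.
First losing bid is Pike's $64, which sets the uniform price.
Total revenue = 2 × $64 = $128.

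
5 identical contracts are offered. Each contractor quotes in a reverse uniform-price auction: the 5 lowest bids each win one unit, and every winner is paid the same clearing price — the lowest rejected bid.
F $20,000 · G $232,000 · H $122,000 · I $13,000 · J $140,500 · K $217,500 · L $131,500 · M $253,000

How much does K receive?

K is paid $0

Sorting: 13,000 (I), 20,000 (F), 122,000 (H), 131,500 (L), 140,500 (J), 217,500 (K), 232,000 (G), …
The 5 lowest are I, F, H, L, J.
Clearing price = lowest rejected bid = $217,500.
K does not win → is paid $0.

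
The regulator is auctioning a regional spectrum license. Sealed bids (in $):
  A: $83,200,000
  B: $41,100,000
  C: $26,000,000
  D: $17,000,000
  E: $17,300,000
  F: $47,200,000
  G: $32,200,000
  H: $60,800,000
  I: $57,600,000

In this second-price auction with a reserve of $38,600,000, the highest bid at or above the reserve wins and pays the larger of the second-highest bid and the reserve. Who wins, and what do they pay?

A pays $60,800,000

Sorting bids: 83,200,000 (A) > 60,800,000 (H) > 57,600,000 (I) > 47,200,000 (F) > 41,100,000 (B) > 32,200,000 (G) > …
A has the top bid at or above the reserve ($83,200,000).
max(second-highest $60,800,000, reserve $38,600,000) = $60,800,000; the reserve does not bind.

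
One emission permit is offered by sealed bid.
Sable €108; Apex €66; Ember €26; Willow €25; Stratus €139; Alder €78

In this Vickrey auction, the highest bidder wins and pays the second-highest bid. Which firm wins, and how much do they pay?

Stratus pays €108

Sorting bids: 139 (Stratus) > 108 (Sable) > 78 (Alder) > 66 (Apex) > 26 (Ember) > 25 (Willow)
Stratus is highest; pays the second-highest bid, €108.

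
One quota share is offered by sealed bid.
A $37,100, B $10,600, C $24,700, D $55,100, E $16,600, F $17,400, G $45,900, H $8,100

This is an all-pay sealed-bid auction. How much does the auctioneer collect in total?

Total revenue: $215,500

All-pay sealed-bid auction: the highest bidder wins the item, but every bidder pays their own bid.
Bids ranked: 55,100 (D) > 45,900 (G) > 37,100 (A) > 24,700 (C) > 17,400 (F) > 16,600 (E) > …
D wins with the top bid; all bids are sunk regardless.
Every bidder forfeits their bid regardless of winning.
Revenue = 37,100 + 10,600 + 24,700 + 55,100 + 16,600 + 17,400 + 45,900 + 8,100 = $215,500.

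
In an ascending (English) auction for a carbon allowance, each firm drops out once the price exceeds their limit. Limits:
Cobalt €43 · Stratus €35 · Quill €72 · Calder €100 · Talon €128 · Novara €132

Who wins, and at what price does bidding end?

Novara wins at €128

Open ascending-bid auction: the price rises until one bidder remains; the winner pays the price at which the last rival dropped out.
Limits ranked: 132 (Novara) > 128 (Talon) > 100 (Calder) > 72 (Quill) > 43 (Cobalt) > 35 (Stratus)
Once the price passes €128, only Novara is left; the hammer falls at Talon's limit of €128.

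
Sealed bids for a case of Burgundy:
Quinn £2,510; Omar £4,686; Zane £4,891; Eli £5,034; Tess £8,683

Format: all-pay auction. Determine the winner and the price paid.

Tess pays £8,683

Rule: the highest bidder wins the item, but every bidder pays their own bid.
Bids ranked: 8,683 (Tess) > 5,034 (Eli) > 4,891 (Zane) > 4,686 (Omar) > 2,510 (Quinn)
Tess wins with the top bid; all bids are sunk regardless.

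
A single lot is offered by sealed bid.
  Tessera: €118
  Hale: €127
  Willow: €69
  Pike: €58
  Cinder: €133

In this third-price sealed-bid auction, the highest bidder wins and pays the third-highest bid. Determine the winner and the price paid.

Cinder pays €118

Bids in order: 133 (Cinder) > 127 (Hale) > 118 (Tessera) > 69 (Willow) > 58 (Pike)
Cinder wins; payment is bid #3 in the ranking = €118.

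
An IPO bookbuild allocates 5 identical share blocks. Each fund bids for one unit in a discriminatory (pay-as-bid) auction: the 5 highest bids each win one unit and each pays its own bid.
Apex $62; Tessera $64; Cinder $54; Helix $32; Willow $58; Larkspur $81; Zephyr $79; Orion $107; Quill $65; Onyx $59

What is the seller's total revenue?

Total revenue: $396

Sorting: 107 (Orion), 81 (Larkspur), 79 (Zephyr), 65 (Quill), 64 (Tessera), 62 (Apex), 59 (Onyx), …
Top 5: Orion, Larkspur, Zephyr, Quill, Tessera.
Total revenue = 107 + 81 + 79 + 65 + 64 = $396.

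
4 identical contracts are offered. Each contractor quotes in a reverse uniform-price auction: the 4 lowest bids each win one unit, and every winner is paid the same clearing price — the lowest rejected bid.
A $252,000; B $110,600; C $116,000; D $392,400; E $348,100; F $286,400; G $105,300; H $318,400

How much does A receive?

Sorting: 105,300 (G), 110,600 (B), 116,000 (C), 252,000 (A), 286,400 (F), 318,400 (H), …
Winners (4 units): G, B, C, A.
First losing bid is F's $286,400, which sets the uniform price.
A wins → is paid $286,400.

A is paid $286,400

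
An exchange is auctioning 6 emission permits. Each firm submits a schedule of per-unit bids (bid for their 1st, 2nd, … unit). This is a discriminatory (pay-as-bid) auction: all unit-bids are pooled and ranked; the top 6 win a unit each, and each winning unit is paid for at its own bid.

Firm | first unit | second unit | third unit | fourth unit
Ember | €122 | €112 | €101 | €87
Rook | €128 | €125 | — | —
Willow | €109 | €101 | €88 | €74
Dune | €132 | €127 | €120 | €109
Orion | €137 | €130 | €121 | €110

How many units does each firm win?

Dune 2, Orion 2, Rook 2

Pooled unit-bids ranked (top 6): 137 (Orion-1), 132 (Dune-1), 130 (Orion-2), 128 (Rook-1), 127 (Dune-2), 125 (Rook-2)
Next rejected bid: €122 (not a price — pay-as-bid).
Allocation: Dune 2, Orion 2, Rook 2.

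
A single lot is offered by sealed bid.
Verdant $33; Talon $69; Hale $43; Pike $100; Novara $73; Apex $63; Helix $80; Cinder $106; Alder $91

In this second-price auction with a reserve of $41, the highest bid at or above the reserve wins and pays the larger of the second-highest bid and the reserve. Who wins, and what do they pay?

Cinder pays $100

Bids in order: 106 (Cinder) > 100 (Pike) > 91 (Alder) > 80 (Helix) > 73 (Novara) > 69 (Talon) > …
Cinder has the top bid at or above the reserve ($106).
Second-highest bid $100 exceeds the reserve $41 → payment $100.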